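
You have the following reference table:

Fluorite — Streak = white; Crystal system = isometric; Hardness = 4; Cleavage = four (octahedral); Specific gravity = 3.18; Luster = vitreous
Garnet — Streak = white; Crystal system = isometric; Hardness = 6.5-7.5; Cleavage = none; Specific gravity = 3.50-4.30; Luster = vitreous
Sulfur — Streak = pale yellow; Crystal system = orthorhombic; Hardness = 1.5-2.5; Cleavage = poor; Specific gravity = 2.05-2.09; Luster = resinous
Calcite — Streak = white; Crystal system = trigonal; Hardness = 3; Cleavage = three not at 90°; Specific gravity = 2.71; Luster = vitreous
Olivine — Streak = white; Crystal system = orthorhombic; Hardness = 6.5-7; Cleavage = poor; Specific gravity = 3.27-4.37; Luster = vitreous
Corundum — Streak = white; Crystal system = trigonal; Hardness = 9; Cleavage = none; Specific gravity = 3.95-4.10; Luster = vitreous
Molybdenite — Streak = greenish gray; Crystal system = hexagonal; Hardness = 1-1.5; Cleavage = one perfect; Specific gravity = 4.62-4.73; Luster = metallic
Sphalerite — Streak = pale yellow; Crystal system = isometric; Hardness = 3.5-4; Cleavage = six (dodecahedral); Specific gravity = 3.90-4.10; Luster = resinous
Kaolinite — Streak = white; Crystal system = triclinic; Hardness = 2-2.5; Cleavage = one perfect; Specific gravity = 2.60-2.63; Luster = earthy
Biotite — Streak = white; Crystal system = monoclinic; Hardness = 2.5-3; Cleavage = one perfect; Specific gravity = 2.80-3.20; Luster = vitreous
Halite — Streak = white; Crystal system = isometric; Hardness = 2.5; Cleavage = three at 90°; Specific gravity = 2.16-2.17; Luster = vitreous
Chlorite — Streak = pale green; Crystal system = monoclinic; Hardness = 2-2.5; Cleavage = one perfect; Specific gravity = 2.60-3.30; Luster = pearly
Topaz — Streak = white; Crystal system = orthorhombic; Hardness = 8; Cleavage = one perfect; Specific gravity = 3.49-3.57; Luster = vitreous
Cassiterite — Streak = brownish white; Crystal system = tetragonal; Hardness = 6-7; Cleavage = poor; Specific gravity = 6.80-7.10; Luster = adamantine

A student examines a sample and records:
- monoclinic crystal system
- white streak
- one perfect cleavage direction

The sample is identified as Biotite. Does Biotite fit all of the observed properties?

Monoclinic crystal system — agrees with Biotite (monoclinic system).
White streak — agrees with Biotite (white streak).
One perfect cleavage direction — agrees with Biotite (cleavage one perfect).
Every observed property is compatible with the reference values for Biotite.

Yes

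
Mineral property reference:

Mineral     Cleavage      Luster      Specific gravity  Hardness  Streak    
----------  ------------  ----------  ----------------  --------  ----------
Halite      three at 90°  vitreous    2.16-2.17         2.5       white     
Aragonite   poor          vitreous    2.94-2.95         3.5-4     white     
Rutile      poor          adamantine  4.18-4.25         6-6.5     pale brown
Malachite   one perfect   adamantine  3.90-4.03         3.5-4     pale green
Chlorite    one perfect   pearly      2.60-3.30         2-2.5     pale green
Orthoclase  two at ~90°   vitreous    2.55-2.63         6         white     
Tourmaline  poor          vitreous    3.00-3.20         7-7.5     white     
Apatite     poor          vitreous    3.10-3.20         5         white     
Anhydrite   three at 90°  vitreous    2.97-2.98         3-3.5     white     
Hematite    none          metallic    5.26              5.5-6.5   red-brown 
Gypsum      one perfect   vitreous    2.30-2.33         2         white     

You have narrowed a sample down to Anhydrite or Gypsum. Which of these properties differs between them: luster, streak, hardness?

hardness

Luster: both vitreous — no difference.
Streak: both white — no difference.
Hardness: Anhydrite 3-3.5, Gypsum 2 — different.
Of the listed properties, hardness is the one that separates them.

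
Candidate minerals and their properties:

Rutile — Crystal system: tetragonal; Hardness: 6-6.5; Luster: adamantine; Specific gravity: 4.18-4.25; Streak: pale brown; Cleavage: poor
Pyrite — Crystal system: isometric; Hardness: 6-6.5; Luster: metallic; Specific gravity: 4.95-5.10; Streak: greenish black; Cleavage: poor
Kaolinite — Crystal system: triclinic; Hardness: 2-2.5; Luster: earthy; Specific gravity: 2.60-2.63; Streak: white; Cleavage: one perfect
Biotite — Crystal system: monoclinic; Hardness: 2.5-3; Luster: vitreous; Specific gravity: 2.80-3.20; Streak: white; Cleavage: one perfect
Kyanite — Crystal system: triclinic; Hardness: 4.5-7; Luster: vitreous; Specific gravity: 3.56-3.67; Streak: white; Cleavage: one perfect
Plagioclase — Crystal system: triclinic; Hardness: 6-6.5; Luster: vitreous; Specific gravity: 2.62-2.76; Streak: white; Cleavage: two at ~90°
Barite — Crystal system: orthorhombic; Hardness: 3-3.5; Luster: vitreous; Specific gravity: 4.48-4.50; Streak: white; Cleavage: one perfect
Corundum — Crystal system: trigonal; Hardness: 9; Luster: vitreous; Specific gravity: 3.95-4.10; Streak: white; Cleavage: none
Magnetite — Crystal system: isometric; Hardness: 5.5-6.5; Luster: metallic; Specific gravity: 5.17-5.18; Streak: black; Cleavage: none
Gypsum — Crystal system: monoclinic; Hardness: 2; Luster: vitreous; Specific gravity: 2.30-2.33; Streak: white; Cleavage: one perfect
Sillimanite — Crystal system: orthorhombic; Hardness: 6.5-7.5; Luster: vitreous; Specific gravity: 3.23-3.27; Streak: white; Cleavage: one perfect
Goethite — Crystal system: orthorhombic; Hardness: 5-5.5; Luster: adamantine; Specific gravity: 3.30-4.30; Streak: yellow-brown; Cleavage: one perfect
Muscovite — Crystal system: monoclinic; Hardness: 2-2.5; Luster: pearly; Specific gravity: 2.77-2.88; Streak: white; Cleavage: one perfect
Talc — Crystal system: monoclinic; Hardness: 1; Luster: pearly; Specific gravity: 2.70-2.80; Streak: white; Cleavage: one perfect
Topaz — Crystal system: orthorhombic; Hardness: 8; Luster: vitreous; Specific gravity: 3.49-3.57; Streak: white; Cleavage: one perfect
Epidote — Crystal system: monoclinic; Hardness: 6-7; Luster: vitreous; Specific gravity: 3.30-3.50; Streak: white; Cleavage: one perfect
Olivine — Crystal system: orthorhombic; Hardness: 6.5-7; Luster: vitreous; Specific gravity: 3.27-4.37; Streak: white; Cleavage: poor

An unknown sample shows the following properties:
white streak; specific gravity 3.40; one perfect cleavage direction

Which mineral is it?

Epidote

White streak eliminates Rutile, Pyrite, Magnetite, Goethite.
Specific gravity 3.40 — Epidote, Olivine remain.
One perfect cleavage direction eliminates Olivine.
The only mineral consistent with every observation is Epidote.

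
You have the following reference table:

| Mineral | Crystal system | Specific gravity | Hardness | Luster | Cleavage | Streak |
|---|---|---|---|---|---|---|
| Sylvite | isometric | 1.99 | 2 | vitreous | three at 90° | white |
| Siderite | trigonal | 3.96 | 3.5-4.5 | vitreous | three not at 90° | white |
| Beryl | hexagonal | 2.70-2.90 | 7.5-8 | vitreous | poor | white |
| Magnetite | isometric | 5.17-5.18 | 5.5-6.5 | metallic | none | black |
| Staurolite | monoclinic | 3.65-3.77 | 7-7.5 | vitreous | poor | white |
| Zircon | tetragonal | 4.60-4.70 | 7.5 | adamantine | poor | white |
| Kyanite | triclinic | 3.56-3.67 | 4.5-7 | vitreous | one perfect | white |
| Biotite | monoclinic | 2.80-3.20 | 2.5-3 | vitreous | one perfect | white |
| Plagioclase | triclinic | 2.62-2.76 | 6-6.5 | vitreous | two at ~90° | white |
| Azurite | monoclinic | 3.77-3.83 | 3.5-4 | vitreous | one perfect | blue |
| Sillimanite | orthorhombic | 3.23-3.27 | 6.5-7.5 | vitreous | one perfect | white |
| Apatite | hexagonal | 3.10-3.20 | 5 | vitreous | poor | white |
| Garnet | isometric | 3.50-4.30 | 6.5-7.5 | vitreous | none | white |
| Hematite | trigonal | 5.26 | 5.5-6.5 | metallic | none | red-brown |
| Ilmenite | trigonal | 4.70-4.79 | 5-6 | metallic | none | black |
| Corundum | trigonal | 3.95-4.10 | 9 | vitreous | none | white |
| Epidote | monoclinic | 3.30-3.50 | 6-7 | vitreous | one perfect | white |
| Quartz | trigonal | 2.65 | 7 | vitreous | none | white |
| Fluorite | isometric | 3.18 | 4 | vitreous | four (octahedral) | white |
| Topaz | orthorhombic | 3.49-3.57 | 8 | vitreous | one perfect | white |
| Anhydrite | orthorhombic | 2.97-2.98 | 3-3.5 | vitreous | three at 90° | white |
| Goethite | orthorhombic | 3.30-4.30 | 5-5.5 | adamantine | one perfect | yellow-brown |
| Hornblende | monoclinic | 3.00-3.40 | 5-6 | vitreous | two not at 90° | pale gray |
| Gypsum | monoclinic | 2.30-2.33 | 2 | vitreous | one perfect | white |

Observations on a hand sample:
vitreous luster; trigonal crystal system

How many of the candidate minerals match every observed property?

3

Vitreous luster excludes Magnetite, Zircon, Hematite, Ilmenite, Goethite.
Trigonal crystal system — leaves Siderite, Corundum, Quartz.
The minerals that satisfy all observations are Corundum, Quartz, Siderite.
That is 3 minerals.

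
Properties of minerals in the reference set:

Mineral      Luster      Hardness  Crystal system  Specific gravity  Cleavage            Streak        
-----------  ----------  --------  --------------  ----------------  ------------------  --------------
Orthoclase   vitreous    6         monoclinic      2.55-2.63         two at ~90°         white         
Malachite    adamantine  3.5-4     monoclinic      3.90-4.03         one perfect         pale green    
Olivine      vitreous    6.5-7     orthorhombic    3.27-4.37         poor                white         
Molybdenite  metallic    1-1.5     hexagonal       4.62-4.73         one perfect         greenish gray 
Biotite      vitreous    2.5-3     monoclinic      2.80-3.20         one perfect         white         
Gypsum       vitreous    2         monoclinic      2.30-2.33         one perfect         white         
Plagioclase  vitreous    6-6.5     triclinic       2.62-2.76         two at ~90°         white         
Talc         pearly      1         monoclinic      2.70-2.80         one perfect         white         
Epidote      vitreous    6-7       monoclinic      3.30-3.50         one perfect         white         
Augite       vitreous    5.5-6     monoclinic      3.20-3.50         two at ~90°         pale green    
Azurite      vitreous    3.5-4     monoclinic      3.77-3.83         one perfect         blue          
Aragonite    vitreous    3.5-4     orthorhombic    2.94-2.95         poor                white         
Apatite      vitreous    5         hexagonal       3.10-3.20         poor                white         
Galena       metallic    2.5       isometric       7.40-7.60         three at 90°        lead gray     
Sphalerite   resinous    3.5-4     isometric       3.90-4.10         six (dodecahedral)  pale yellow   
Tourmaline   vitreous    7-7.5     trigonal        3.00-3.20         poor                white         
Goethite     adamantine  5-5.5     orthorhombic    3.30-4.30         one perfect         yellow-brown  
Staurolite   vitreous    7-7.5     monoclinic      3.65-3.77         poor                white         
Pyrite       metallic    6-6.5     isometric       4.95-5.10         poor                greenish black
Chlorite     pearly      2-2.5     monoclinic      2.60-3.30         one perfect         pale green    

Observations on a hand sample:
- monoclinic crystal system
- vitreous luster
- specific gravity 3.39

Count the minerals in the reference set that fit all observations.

Monoclinic crystal system: narrows the field to Orthoclase, Malachite, Biotite, Gypsum, Talc, Epidote, Augite, Azurite, Staurolite, Chlorite.
Vitreous luster is inconsistent with Malachite, Talc, Chlorite.
Specific gravity 3.39: Epidote, Augite remain.
Consistent with every observation: Augite, Epidote.
That is 2 minerals.

2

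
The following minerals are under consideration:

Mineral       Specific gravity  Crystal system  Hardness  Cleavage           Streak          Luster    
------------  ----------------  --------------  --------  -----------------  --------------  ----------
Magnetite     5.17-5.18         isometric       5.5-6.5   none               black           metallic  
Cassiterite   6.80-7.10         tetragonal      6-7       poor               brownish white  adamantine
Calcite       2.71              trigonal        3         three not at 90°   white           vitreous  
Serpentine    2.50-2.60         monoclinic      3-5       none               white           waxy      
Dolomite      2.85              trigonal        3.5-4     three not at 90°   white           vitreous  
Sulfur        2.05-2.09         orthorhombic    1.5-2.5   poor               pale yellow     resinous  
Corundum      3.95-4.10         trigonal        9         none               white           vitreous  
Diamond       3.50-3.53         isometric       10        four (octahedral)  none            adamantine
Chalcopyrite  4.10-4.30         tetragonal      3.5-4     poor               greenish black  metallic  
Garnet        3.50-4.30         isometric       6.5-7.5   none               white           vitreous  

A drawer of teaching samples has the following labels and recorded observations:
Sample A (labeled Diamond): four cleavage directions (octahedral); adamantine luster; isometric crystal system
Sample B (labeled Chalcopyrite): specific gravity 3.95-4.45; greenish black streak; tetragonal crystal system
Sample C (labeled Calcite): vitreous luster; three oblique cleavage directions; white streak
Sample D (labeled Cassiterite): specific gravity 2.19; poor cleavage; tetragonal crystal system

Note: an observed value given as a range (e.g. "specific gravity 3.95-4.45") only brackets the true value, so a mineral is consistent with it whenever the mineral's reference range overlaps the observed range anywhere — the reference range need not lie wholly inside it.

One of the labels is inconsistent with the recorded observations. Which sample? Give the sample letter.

Sample A: every observation is compatible with the reference values for Diamond.
Sample B: every observation is compatible with the reference values for Chalcopyrite.
Sample C: every observation is compatible with the reference values for Calcite.
Sample D: Cassiterite has SG 6.80-7.10, but the record shows specific gravity 2.19 — this label is wrong.
Sample D is the mislabeled one.

D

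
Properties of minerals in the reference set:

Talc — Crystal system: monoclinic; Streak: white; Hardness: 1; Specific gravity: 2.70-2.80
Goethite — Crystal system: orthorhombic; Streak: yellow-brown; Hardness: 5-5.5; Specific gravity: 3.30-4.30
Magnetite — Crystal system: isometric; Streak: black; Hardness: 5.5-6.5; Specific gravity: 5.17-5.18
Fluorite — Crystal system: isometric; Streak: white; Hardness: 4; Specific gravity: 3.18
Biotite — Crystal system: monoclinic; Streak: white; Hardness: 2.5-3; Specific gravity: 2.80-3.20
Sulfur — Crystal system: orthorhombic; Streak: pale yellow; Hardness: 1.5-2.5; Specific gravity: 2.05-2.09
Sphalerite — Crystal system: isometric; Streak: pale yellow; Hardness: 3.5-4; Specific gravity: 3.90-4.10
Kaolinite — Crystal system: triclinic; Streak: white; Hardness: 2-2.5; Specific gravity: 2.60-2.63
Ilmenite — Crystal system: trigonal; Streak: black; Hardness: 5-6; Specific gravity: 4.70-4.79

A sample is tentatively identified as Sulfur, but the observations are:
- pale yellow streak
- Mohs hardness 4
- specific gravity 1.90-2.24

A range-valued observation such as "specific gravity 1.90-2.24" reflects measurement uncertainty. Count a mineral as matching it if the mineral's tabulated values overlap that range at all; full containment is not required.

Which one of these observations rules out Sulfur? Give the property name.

hardness

Pale yellow streak: Sulfur has pale yellow streak — matches.
Mohs hardness 4: Sulfur has hardness 1.5-2.5 — inconsistent.
Specific gravity 1.90-2.24: Sulfur has SG 2.05-2.09 — matches.
The hardness is the one property that does not fit.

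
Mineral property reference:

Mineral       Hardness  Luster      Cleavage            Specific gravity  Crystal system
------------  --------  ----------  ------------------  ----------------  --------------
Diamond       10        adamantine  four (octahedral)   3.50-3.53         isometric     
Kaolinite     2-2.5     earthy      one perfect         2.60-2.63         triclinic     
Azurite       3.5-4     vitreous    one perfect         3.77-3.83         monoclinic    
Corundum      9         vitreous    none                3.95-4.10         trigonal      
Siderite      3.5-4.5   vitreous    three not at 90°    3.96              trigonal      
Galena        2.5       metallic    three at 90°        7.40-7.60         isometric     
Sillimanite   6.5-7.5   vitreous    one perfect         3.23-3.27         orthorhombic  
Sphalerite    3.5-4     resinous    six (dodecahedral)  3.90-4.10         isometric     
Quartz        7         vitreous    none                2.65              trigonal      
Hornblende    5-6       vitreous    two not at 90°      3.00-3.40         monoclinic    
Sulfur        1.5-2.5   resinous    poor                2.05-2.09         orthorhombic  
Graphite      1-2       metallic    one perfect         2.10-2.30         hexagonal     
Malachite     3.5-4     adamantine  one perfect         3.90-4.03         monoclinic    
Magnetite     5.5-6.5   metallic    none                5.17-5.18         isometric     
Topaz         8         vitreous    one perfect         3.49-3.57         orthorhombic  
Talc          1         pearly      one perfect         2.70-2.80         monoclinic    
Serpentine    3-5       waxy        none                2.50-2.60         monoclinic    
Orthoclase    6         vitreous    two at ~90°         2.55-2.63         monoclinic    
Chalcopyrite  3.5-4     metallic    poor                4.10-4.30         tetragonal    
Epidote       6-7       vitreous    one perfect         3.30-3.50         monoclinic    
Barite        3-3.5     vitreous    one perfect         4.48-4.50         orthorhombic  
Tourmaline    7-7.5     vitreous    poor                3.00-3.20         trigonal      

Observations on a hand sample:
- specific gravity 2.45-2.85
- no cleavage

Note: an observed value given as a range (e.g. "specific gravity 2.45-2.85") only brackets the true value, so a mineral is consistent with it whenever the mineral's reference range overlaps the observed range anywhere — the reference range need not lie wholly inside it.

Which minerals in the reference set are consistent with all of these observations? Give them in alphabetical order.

Specific gravity 2.45-2.85: leaves Kaolinite, Quartz, Talc, Serpentine, Orthoclase.
No cleavage: Quartz, Serpentine remain.
Consistent with every observation: Quartz, Serpentine.

Quartz, Serpentine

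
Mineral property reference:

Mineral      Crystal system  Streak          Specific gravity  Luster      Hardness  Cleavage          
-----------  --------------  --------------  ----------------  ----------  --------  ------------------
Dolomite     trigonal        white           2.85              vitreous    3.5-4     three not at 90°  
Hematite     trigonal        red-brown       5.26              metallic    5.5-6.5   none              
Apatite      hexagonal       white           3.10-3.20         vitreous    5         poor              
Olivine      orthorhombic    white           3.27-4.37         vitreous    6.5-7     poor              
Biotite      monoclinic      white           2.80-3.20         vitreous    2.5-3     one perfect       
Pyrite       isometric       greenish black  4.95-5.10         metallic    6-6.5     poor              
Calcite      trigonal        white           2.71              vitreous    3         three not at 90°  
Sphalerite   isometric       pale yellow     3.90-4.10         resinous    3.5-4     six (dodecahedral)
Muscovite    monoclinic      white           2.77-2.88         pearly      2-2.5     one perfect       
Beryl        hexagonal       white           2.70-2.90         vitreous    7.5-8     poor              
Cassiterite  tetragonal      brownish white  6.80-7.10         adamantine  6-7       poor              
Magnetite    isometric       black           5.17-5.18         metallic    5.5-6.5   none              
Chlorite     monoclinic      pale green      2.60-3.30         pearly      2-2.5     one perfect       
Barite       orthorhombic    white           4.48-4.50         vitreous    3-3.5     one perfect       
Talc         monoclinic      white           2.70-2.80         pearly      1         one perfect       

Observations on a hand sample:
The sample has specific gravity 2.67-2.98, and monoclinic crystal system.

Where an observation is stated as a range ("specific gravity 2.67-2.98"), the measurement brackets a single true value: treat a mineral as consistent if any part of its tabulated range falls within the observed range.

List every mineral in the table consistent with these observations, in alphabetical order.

Specific gravity 2.67-2.98 — Dolomite, Biotite, Calcite, Muscovite, Beryl, Chlorite, Talc remain.
Monoclinic crystal system rules out Dolomite, Calcite, Beryl.
The minerals that satisfy all observations are Biotite, Chlorite, Muscovite, Talc.

Biotite, Chlorite, Muscovite, Talc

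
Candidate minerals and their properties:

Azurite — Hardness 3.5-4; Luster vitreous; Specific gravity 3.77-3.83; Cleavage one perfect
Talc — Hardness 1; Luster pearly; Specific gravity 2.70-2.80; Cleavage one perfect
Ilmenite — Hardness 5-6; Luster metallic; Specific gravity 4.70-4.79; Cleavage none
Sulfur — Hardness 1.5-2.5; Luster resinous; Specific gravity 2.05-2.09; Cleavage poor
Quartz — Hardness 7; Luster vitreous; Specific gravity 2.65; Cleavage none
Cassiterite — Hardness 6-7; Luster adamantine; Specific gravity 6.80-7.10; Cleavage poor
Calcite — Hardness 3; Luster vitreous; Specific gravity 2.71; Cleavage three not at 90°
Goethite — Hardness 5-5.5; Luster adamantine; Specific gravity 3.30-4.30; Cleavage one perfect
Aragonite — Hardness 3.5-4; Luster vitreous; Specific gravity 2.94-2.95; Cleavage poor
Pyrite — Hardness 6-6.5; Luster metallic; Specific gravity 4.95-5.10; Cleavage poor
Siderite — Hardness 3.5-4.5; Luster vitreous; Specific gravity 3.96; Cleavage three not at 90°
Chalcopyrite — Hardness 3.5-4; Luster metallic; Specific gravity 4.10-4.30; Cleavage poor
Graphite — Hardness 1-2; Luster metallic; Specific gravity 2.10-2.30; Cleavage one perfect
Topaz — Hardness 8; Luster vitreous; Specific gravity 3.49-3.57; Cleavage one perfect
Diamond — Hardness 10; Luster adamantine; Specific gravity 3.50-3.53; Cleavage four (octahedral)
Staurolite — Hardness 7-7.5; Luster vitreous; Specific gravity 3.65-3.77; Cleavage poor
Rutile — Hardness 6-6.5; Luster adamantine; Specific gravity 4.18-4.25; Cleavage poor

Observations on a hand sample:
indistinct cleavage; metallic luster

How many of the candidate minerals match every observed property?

2

Indistinct cleavage — narrows the field to Sulfur, Cassiterite, Aragonite, Pyrite, Chalcopyrite, Staurolite, Rutile.
Metallic luster — only Pyrite, Chalcopyrite remain.
Remaining candidates: Chalcopyrite, Pyrite.
That is 2 minerals.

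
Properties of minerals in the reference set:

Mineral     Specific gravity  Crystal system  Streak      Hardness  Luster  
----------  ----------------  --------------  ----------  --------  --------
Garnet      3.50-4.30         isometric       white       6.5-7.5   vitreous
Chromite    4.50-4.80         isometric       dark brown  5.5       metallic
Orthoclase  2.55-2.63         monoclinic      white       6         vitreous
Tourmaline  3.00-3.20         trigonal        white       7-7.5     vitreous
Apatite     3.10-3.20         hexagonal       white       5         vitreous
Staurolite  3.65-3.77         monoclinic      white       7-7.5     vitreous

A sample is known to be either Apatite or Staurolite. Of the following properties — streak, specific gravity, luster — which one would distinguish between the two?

specific gravity

Streak: both white — shared.
Specific gravity: Apatite 3.10-3.20, Staurolite 3.65-3.77 — distinct.
Luster: both vitreous — shared.
Specific gravity is the diagnostic property here.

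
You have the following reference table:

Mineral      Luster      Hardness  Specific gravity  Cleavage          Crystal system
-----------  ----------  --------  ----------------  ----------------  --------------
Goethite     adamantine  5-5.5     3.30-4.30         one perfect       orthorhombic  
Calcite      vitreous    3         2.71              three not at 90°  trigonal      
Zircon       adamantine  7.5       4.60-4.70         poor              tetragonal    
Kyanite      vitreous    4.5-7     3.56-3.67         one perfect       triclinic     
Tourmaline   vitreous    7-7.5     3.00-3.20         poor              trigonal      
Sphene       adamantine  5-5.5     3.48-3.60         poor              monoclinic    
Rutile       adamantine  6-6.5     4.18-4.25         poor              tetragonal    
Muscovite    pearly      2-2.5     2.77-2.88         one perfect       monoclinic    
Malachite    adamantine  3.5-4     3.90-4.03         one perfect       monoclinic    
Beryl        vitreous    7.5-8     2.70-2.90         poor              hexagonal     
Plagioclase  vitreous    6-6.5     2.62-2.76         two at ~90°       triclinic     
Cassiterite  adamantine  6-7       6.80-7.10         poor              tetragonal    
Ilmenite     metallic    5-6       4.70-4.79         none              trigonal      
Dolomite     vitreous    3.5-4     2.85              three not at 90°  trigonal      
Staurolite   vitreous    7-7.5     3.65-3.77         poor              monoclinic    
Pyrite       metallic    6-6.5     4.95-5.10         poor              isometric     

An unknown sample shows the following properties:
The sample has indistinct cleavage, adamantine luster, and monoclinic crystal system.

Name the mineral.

Indistinct cleavage — leaves Zircon, Tourmaline, Sphene, Rutile, Beryl, Cassiterite, Staurolite, Pyrite.
Adamantine luster eliminates Tourmaline, Beryl, Staurolite, Pyrite.
Monoclinic crystal system — narrows the field to Sphene.
Only Sphene satisfies all observations.

Sphene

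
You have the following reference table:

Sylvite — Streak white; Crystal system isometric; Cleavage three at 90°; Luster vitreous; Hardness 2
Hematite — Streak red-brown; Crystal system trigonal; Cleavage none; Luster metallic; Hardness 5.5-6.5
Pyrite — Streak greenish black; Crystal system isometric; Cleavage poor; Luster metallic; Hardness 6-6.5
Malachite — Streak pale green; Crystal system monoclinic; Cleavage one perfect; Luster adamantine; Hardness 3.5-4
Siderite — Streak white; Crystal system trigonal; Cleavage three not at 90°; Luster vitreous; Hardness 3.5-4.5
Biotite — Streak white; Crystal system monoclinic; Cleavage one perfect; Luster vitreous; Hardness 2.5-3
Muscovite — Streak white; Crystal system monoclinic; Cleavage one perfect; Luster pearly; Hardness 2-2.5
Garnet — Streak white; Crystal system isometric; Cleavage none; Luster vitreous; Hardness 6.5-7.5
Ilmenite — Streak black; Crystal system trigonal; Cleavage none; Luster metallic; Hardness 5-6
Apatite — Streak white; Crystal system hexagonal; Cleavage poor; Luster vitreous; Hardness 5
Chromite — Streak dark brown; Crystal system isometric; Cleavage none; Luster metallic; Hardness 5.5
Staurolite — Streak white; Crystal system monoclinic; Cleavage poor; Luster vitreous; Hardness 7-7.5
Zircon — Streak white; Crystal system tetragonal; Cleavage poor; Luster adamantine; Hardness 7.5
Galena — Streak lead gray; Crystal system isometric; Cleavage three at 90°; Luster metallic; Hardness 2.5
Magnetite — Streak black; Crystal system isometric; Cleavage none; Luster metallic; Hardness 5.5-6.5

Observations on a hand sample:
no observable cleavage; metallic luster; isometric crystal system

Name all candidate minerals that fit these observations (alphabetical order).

No observable cleavage — leaves Hematite, Garnet, Ilmenite, Chromite, Magnetite.
Metallic luster eliminates Garnet.
Isometric crystal system rules out Hematite, Ilmenite.
Remaining candidates: Chromite, Magnetite.

Chromite, Magnetite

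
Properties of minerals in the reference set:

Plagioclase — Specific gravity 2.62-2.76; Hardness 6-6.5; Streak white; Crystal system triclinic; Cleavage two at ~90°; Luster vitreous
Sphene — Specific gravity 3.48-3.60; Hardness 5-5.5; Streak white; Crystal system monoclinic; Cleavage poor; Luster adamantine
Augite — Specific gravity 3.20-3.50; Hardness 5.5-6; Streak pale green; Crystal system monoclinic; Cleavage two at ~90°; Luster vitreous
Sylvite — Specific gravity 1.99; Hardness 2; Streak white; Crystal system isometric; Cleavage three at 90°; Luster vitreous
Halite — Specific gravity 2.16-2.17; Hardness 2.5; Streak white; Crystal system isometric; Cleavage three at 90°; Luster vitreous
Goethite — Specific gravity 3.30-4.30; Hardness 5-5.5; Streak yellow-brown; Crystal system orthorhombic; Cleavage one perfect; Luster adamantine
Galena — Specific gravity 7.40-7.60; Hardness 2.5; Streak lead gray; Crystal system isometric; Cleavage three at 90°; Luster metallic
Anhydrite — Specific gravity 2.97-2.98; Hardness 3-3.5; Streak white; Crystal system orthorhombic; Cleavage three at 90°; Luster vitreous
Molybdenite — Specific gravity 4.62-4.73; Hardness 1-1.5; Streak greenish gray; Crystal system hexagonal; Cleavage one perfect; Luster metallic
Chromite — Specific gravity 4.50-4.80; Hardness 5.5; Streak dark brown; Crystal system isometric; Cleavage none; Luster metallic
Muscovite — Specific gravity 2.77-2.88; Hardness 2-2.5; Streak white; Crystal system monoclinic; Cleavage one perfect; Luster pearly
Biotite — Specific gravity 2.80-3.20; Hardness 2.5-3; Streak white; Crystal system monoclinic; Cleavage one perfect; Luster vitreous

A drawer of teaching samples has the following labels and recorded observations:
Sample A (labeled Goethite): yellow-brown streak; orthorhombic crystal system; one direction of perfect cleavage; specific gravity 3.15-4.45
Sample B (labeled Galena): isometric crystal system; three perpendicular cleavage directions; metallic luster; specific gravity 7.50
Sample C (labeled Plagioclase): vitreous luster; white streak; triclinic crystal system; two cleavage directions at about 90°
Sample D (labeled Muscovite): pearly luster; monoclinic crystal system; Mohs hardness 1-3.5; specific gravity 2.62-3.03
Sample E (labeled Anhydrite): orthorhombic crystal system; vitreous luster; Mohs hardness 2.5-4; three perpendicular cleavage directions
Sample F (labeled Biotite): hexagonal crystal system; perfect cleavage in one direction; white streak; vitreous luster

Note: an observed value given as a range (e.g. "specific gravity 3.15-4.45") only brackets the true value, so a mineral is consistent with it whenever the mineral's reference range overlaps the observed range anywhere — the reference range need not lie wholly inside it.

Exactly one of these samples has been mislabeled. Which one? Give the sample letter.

Sample A: nothing contradicts Goethite.
Sample B: nothing contradicts Galena.
Sample C: nothing contradicts Plagioclase.
Sample D: nothing contradicts Muscovite.
Sample E: nothing contradicts Anhydrite.
Sample F: Biotite has monoclinic system, but the record shows hexagonal crystal system — this label is wrong.
The mislabeled specimen is F.

F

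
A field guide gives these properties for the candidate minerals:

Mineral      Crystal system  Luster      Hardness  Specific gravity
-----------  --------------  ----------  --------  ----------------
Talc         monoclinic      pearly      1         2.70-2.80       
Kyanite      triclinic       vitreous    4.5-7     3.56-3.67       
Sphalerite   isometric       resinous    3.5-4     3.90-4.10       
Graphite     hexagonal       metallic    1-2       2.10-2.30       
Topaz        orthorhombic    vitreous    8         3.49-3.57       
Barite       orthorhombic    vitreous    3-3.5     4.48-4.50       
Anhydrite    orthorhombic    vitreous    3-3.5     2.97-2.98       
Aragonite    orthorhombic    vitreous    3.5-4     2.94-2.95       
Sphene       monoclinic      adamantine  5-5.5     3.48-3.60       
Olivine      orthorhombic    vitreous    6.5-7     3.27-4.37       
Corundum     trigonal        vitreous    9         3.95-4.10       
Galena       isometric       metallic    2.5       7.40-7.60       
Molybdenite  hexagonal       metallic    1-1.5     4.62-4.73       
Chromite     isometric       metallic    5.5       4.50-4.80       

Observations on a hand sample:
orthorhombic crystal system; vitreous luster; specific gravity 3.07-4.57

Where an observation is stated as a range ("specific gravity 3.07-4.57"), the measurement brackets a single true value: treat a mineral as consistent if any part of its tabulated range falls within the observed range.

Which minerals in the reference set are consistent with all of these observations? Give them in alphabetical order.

Barite, Olivine, Topaz

Orthorhombic crystal system: only Topaz, Barite, Anhydrite, Aragonite, Olivine remain.
Vitreous luster: all remaining candidates fit.
Specific gravity 3.07-4.57 excludes Anhydrite, Aragonite.
The minerals that satisfy all observations are Barite, Olivine, Topaz.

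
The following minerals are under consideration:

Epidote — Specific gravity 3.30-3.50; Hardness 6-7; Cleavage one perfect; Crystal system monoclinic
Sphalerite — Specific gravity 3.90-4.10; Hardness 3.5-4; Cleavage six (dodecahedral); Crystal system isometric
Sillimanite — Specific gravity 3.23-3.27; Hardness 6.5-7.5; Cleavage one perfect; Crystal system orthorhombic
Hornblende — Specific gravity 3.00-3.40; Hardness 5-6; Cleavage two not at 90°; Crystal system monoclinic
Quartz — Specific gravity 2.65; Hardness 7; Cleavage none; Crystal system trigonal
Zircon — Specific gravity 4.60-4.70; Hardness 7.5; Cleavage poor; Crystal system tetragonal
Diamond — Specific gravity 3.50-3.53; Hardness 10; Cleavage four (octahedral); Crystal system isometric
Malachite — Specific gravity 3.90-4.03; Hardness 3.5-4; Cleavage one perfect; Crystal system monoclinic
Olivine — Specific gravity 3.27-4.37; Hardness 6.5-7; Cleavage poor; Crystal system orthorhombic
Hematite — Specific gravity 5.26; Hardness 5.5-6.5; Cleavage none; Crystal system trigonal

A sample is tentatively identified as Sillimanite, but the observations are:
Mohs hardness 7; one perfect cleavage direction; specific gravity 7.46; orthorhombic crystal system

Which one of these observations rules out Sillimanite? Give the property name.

Mohs hardness 7: Sillimanite has hardness 6.5-7.5 — matches.
One perfect cleavage direction: Sillimanite has cleavage one perfect — matches.
Specific gravity 7.46: Sillimanite has SG 3.23-3.27 — does not match.
Orthorhombic crystal system: Sillimanite has orthorhombic system — matches.
Everything matches except the specific gravity.

specific gravity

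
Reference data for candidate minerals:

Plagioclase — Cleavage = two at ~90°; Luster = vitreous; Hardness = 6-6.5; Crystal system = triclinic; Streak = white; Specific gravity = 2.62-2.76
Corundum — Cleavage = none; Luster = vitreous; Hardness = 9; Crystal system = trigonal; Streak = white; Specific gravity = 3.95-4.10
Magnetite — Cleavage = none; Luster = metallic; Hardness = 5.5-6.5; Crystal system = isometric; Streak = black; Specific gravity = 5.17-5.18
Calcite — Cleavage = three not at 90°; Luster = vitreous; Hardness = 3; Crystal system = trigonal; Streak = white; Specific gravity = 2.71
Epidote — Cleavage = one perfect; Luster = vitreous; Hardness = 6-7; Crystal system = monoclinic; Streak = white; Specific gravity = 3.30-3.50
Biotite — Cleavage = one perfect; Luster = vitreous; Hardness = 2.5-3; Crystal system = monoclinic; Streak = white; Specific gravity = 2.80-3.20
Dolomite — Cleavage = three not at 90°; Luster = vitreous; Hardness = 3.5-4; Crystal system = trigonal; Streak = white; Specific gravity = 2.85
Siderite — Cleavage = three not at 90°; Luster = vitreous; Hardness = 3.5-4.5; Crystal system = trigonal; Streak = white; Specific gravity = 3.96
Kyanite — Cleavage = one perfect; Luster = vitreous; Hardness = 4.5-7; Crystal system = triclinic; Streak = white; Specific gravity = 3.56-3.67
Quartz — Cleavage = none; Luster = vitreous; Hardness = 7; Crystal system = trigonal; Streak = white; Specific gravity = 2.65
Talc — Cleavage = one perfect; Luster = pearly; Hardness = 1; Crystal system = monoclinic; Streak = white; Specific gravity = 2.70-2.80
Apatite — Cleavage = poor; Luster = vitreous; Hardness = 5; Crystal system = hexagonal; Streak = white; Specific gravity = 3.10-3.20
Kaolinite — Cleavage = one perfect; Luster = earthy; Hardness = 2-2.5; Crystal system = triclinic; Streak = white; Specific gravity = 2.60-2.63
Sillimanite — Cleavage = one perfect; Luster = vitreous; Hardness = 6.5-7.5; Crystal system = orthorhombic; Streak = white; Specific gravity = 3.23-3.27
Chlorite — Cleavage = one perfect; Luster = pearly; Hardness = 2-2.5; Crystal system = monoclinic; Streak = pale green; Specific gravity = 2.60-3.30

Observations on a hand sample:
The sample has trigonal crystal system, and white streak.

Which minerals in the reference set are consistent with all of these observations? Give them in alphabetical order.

Trigonal crystal system: narrows the field to Corundum, Calcite, Dolomite, Siderite, Quartz.
White streak: consistent with all remaining minerals.
Consistent with every observation: Calcite, Corundum, Dolomite, Quartz, Siderite.

Calcite, Corundum, Dolomite, Quartz, Siderite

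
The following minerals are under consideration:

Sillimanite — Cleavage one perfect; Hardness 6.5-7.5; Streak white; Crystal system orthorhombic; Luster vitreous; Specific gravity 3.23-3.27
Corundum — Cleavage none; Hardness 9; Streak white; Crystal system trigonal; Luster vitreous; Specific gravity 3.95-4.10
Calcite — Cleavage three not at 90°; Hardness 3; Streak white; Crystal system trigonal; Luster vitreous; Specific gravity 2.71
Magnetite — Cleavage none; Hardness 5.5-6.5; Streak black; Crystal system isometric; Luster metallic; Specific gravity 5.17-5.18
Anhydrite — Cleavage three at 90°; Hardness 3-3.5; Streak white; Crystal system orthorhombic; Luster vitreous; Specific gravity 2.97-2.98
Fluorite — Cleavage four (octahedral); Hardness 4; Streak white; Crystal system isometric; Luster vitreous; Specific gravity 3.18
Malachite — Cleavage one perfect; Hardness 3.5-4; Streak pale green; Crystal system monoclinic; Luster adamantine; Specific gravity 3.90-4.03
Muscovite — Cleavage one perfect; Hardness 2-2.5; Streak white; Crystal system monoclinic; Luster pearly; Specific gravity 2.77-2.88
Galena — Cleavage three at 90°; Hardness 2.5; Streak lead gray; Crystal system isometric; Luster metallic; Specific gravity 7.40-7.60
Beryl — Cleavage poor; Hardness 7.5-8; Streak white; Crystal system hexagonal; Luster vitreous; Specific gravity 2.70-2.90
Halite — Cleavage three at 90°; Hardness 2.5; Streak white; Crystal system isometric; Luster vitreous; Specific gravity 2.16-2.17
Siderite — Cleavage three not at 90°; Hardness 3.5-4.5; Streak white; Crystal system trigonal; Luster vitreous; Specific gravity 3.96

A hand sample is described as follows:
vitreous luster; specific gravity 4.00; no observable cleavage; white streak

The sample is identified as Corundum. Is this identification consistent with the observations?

Vitreous luster — agrees with Corundum (vitreous luster).
Specific gravity 4.00 — agrees with Corundum (SG 3.95-4.10).
No observable cleavage — agrees with Corundum (cleavage none).
White streak — agrees with Corundum (white streak).
Nothing contradicts Corundum.

Yes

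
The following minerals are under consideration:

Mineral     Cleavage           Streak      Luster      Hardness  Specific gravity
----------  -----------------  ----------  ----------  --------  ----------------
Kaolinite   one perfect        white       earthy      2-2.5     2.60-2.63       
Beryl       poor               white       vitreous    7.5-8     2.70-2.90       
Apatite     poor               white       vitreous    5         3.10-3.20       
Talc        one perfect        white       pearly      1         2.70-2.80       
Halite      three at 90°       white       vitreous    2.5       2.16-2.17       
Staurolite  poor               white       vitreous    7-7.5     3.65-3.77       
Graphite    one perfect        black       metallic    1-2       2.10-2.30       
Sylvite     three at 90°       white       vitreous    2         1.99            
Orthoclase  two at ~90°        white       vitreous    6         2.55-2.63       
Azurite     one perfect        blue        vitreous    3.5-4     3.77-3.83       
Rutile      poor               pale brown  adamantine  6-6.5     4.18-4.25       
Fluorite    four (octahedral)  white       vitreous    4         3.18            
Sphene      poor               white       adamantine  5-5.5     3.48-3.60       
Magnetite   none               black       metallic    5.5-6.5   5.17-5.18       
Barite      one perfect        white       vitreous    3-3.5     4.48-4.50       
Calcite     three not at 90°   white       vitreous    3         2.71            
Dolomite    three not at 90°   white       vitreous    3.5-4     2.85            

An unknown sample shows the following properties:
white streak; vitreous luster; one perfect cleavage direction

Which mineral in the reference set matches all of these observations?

Barite

White streak excludes Graphite, Azurite, Rutile, Magnetite.
Vitreous luster eliminates Kaolinite, Talc, Sphene.
One perfect cleavage direction: Barite remains.
Only Barite satisfies all observations.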